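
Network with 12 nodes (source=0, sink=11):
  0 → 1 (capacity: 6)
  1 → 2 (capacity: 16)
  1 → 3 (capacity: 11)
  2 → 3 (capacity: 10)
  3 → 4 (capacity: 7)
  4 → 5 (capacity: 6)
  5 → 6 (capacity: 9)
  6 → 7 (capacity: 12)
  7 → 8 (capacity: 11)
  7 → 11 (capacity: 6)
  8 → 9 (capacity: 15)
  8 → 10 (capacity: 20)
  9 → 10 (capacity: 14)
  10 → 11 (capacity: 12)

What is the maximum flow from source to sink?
Maximum flow = 6

Max flow: 6

Flow assignment:
  0 → 1: 6/6
  1 → 3: 6/11
  3 → 4: 6/7
  4 → 5: 6/6
  5 → 6: 6/9
  6 → 7: 6/12
  7 → 11: 6/6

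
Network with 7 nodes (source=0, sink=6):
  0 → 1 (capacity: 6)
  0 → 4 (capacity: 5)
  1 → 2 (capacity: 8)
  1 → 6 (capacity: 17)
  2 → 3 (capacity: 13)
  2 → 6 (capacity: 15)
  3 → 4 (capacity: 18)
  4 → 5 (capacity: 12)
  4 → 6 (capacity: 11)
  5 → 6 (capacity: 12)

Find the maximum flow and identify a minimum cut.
Max flow = 11, Min cut edges: (0,1), (0,4)

Maximum flow: 11
Minimum cut: (0,1), (0,4)
Partition: S = [0], T = [1, 2, 3, 4, 5, 6]

Max-flow min-cut theorem verified: both equal 11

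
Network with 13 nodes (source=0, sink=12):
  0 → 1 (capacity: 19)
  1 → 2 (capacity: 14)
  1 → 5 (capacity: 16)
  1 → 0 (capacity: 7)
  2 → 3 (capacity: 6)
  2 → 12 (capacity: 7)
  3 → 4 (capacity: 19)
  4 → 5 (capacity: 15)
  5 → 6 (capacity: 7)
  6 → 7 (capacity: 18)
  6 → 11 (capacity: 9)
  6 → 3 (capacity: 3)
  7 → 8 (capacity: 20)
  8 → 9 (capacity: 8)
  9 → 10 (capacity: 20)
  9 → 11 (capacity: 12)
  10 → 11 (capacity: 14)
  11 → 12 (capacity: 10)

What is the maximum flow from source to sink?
Maximum flow = 14

Max flow: 14

Flow assignment:
  0 → 1: 14/19
  1 → 2: 7/14
  1 → 5: 7/16
  2 → 12: 7/7
  5 → 6: 7/7
  6 → 11: 7/9
  11 → 12: 7/10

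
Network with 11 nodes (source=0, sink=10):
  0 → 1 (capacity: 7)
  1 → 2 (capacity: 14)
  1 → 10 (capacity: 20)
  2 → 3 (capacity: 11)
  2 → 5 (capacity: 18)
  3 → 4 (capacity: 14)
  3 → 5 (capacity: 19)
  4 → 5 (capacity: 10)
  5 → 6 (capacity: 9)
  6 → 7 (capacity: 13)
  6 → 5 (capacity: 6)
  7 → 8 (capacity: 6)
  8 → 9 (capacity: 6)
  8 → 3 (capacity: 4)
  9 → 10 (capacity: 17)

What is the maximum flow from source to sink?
Maximum flow = 7

Max flow: 7

Flow assignment:
  0 → 1: 7/7
  1 → 10: 7/20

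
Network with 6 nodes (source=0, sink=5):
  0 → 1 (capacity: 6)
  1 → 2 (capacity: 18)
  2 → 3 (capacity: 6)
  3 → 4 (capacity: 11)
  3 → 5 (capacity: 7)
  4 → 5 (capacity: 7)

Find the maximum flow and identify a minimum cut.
Max flow = 6, Min cut edges: (2,3)

Maximum flow: 6
Minimum cut: (2,3)
Partition: S = [0, 1, 2], T = [3, 4, 5]

Max-flow min-cut theorem verified: both equal 6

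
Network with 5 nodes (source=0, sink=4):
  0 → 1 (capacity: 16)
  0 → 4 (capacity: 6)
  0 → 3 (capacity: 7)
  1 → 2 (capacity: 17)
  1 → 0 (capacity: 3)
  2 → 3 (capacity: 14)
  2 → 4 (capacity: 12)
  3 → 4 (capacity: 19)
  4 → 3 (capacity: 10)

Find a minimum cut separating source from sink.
Min cut value = 29, edges: (0,1), (0,4), (0,3)

Min cut value: 29
Partition: S = [0], T = [1, 2, 3, 4]
Cut edges: (0,1), (0,4), (0,3)

By max-flow min-cut theorem, max flow = min cut = 29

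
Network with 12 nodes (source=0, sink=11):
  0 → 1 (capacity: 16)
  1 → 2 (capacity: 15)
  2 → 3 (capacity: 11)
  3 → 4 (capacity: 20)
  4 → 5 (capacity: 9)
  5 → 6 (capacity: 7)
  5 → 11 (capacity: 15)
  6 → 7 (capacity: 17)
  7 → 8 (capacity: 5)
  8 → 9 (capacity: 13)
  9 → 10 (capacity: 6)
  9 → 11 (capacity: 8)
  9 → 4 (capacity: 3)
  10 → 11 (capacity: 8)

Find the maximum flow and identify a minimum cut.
Max flow = 9, Min cut edges: (4,5)

Maximum flow: 9
Minimum cut: (4,5)
Partition: S = [0, 1, 2, 3, 4], T = [5, 6, 7, 8, 9, 10, 11]

Max-flow min-cut theorem verified: both equal 9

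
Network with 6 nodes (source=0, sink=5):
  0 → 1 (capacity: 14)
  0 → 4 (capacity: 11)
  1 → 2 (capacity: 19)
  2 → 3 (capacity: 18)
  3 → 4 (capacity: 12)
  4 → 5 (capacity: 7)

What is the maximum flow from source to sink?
Maximum flow = 7

Max flow: 7

Flow assignment:
  0 → 1: 7/14
  1 → 2: 7/19
  2 → 3: 7/18
  3 → 4: 7/12
  4 → 5: 7/7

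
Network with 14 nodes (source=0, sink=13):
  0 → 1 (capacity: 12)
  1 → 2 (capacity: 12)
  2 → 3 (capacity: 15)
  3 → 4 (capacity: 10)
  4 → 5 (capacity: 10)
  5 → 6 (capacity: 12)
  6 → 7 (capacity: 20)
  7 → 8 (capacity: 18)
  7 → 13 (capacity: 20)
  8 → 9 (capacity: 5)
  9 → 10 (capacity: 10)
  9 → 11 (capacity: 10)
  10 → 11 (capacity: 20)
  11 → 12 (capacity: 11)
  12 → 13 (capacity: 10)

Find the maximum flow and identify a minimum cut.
Max flow = 10, Min cut edges: (4,5)

Maximum flow: 10
Minimum cut: (4,5)
Partition: S = [0, 1, 2, 3, 4], T = [5, 6, 7, 8, 9, 10, 11, 12, 13]

Max-flow min-cut theorem verified: both equal 10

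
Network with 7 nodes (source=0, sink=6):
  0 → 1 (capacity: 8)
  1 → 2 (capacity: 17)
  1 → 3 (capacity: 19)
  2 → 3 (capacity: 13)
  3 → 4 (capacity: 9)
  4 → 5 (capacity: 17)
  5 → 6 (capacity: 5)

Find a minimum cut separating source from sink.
Min cut value = 5, edges: (5,6)

Min cut value: 5
Partition: S = [0, 1, 2, 3, 4, 5], T = [6]
Cut edges: (5,6)

By max-flow min-cut theorem, max flow = min cut = 5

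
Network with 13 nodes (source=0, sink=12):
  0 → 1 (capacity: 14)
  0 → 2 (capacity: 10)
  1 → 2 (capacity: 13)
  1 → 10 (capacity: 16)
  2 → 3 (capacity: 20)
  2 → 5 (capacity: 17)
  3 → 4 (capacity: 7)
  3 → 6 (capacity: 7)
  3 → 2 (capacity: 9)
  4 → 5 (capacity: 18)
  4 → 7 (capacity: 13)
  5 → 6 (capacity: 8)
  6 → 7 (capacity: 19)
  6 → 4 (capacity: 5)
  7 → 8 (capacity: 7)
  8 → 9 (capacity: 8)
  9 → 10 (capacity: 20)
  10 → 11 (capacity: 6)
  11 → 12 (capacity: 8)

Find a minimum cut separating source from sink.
Min cut value = 6, edges: (10,11)

Min cut value: 6
Partition: S = [0, 1, 2, 3, 4, 5, 6, 7, 8, 9, 10], T = [11, 12]
Cut edges: (10,11)

By max-flow min-cut theorem, max flow = min cut = 6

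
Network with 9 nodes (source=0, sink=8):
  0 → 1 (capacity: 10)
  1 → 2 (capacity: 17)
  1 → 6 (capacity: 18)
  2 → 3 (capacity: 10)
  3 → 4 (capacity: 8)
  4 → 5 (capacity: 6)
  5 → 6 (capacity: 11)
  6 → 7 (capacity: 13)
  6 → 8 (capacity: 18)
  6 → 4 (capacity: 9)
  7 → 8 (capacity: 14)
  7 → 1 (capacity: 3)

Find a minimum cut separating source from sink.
Min cut value = 10, edges: (0,1)

Min cut value: 10
Partition: S = [0], T = [1, 2, 3, 4, 5, 6, 7, 8]
Cut edges: (0,1)

By max-flow min-cut theorem, max flow = min cut = 10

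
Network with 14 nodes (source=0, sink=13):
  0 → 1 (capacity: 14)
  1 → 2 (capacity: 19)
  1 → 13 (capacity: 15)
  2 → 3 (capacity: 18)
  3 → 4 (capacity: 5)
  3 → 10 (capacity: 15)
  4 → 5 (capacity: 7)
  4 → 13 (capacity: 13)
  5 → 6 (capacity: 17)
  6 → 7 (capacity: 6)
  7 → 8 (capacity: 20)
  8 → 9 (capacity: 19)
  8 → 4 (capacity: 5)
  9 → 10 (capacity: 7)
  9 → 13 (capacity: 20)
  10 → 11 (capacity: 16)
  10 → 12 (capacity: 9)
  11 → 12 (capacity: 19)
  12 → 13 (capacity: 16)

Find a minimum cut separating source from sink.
Min cut value = 14, edges: (0,1)

Min cut value: 14
Partition: S = [0], T = [1, 2, 3, 4, 5, 6, 7, 8, 9, 10, 11, 12, 13]
Cut edges: (0,1)

By max-flow min-cut theorem, max flow = min cut = 14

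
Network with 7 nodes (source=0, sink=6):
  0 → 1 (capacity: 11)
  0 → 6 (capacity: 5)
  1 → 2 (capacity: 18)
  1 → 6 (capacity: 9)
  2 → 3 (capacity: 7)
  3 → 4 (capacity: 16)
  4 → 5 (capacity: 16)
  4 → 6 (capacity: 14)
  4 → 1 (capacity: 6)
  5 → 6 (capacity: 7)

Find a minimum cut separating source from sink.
Min cut value = 16, edges: (0,1), (0,6)

Min cut value: 16
Partition: S = [0], T = [1, 2, 3, 4, 5, 6]
Cut edges: (0,1), (0,6)

By max-flow min-cut theorem, max flow = min cut = 16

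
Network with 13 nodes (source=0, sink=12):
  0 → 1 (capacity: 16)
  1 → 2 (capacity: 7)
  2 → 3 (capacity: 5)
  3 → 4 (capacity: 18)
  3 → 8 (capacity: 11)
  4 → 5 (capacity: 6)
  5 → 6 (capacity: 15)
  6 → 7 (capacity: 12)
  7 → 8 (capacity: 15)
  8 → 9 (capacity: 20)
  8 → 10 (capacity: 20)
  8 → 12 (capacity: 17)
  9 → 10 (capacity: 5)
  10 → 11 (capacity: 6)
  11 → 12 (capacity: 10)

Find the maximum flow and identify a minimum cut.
Max flow = 5, Min cut edges: (2,3)

Maximum flow: 5
Minimum cut: (2,3)
Partition: S = [0, 1, 2], T = [3, 4, 5, 6, 7, 8, 9, 10, 11, 12]

Max-flow min-cut theorem verified: both equal 5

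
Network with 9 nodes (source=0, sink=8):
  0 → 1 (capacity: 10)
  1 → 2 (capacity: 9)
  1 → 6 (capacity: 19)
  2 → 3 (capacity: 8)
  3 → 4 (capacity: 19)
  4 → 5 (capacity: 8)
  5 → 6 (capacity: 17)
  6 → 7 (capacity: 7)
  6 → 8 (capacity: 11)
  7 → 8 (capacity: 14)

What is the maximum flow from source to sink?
Maximum flow = 10

Max flow: 10

Flow assignment:
  0 → 1: 10/10
  1 → 6: 10/19
  6 → 8: 10/11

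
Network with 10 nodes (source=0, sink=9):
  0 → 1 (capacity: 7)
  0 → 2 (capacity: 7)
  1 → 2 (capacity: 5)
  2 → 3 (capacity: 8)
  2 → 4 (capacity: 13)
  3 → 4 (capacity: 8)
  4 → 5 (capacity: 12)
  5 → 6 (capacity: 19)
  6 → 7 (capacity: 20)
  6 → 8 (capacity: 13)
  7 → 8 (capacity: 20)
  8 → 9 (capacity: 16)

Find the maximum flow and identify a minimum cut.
Max flow = 12, Min cut edges: (4,5)

Maximum flow: 12
Minimum cut: (4,5)
Partition: S = [0, 1, 2, 3, 4], T = [5, 6, 7, 8, 9]

Max-flow min-cut theorem verified: both equal 12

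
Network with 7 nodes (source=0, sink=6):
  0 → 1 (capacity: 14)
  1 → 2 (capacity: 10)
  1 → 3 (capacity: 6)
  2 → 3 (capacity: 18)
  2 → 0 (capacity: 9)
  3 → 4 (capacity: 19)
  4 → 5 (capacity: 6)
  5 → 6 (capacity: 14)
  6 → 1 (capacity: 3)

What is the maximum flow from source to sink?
Maximum flow = 6

Max flow: 6

Flow assignment:
  0 → 1: 8/14
  1 → 2: 8/10
  2 → 3: 6/18
  2 → 0: 2/9
  3 → 4: 6/19
  4 → 5: 6/6
  5 → 6: 6/14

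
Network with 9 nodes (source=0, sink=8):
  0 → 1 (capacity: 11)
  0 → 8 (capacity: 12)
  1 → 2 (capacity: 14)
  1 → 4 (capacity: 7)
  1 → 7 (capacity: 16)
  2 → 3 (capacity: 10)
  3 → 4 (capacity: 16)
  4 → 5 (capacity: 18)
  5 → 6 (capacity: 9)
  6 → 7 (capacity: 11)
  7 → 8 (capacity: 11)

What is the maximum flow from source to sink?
Maximum flow = 23

Max flow: 23

Flow assignment:
  0 → 1: 11/11
  0 → 8: 12/12
  1 → 7: 11/16
  7 → 8: 11/11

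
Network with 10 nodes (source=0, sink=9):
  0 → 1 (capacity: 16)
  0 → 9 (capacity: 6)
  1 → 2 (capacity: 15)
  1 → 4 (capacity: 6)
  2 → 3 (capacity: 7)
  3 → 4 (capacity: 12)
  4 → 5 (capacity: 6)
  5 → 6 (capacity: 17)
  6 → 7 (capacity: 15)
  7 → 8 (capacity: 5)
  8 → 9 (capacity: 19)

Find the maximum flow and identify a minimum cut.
Max flow = 11, Min cut edges: (0,9), (7,8)

Maximum flow: 11
Minimum cut: (0,9), (7,8)
Partition: S = [0, 1, 2, 3, 4, 5, 6, 7], T = [8, 9]

Max-flow min-cut theorem verified: both equal 11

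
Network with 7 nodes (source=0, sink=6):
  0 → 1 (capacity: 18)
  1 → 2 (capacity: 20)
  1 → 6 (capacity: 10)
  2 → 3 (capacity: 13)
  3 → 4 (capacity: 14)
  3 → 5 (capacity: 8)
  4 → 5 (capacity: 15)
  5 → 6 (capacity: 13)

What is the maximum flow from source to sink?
Maximum flow = 18

Max flow: 18

Flow assignment:
  0 → 1: 18/18
  1 → 2: 8/20
  1 → 6: 10/10
  2 → 3: 8/13
  3 → 5: 8/8
  5 → 6: 8/13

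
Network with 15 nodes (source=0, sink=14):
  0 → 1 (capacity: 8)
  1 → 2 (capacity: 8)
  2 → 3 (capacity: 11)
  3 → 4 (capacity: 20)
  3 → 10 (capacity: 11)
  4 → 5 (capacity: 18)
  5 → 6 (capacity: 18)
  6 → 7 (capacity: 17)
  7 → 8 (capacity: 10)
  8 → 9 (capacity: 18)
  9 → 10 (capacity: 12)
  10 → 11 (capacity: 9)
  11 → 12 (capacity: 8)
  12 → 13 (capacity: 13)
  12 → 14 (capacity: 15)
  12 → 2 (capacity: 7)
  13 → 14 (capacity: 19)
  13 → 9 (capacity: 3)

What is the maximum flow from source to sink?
Maximum flow = 8

Max flow: 8

Flow assignment:
  0 → 1: 8/8
  1 → 2: 8/8
  2 → 3: 8/11
  3 → 10: 8/11
  10 → 11: 8/9
  11 → 12: 8/8
  12 → 14: 8/15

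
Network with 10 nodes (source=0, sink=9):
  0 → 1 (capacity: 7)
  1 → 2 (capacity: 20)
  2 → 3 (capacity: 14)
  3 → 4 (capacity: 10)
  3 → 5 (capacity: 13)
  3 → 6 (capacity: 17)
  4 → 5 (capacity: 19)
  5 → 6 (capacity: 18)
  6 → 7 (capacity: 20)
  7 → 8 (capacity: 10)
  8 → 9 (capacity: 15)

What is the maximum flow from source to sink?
Maximum flow = 7

Max flow: 7

Flow assignment:
  0 → 1: 7/7
  1 → 2: 7/20
  2 → 3: 7/14
  3 → 6: 7/17
  6 → 7: 7/20
  7 → 8: 7/10
  8 → 9: 7/15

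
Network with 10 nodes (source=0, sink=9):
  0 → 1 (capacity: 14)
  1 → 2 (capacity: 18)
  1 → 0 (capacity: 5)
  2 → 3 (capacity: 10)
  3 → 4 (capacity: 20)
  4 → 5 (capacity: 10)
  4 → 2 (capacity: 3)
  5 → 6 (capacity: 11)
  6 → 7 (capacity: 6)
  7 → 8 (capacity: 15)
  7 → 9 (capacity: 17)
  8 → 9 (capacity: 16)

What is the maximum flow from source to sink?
Maximum flow = 6

Max flow: 6

Flow assignment:
  0 → 1: 6/14
  1 → 2: 6/18
  2 → 3: 9/10
  3 → 4: 9/20
  4 → 5: 6/10
  4 → 2: 3/3
  5 → 6: 6/11
  6 → 7: 6/6
  7 → 9: 6/17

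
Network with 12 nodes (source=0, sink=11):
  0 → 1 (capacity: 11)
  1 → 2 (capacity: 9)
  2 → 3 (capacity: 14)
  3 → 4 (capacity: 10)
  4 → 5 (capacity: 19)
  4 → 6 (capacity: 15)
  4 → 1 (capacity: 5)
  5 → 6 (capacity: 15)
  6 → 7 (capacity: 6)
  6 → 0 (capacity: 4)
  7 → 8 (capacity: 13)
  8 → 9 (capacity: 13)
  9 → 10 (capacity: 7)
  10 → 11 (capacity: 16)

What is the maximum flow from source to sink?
Maximum flow = 6

Max flow: 6

Flow assignment:
  0 → 1: 9/11
  1 → 2: 9/9
  2 → 3: 9/14
  3 → 4: 9/10
  4 → 6: 9/15
  6 → 7: 6/6
  6 → 0: 3/4
  7 → 8: 6/13
  8 → 9: 6/13
  9 → 10: 6/7
  10 → 11: 6/16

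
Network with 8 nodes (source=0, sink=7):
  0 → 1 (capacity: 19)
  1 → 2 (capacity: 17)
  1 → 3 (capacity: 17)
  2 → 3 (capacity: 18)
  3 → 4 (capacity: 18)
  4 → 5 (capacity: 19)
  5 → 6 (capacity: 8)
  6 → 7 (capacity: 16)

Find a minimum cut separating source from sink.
Min cut value = 8, edges: (5,6)

Min cut value: 8
Partition: S = [0, 1, 2, 3, 4, 5], T = [6, 7]
Cut edges: (5,6)

By max-flow min-cut theorem, max flow = min cut = 8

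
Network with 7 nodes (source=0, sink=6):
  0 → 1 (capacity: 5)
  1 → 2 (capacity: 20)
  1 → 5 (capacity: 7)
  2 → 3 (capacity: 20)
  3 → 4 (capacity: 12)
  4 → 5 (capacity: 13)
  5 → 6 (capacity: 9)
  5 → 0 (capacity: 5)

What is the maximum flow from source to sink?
Maximum flow = 5

Max flow: 5

Flow assignment:
  0 → 1: 5/5
  1 → 5: 5/7
  5 → 6: 5/9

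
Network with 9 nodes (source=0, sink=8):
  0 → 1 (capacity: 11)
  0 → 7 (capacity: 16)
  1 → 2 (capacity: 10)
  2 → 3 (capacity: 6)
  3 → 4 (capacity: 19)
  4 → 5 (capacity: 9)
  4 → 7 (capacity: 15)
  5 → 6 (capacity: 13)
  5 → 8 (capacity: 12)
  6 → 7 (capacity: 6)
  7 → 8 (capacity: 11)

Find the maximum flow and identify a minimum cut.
Max flow = 17, Min cut edges: (2,3), (7,8)

Maximum flow: 17
Minimum cut: (2,3), (7,8)
Partition: S = [0, 1, 2, 6, 7], T = [3, 4, 5, 8]

Max-flow min-cut theorem verified: both equal 17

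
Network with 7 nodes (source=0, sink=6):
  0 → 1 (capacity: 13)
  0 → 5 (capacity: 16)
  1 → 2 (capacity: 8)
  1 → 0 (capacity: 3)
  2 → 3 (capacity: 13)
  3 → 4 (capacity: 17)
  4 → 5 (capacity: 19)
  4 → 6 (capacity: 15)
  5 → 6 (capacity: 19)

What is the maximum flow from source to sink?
Maximum flow = 24

Max flow: 24

Flow assignment:
  0 → 1: 8/13
  0 → 5: 16/16
  1 → 2: 8/8
  2 → 3: 8/13
  3 → 4: 8/17
  4 → 6: 8/15
  5 → 6: 16/19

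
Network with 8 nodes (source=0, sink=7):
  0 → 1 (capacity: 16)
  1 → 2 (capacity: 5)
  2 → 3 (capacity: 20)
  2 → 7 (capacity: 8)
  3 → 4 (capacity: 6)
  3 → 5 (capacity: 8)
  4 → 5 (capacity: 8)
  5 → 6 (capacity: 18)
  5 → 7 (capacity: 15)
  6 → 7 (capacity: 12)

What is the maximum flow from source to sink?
Maximum flow = 5

Max flow: 5

Flow assignment:
  0 → 1: 5/16
  1 → 2: 5/5
  2 → 7: 5/8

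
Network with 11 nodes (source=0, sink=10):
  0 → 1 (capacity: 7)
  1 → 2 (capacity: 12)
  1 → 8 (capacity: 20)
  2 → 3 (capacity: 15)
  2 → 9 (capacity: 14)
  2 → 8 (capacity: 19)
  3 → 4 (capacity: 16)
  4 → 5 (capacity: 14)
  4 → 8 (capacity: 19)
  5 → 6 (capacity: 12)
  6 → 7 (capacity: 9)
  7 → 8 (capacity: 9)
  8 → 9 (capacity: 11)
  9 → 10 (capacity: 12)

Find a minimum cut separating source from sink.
Min cut value = 7, edges: (0,1)

Min cut value: 7
Partition: S = [0], T = [1, 2, 3, 4, 5, 6, 7, 8, 9, 10]
Cut edges: (0,1)

By max-flow min-cut theorem, max flow = min cut = 7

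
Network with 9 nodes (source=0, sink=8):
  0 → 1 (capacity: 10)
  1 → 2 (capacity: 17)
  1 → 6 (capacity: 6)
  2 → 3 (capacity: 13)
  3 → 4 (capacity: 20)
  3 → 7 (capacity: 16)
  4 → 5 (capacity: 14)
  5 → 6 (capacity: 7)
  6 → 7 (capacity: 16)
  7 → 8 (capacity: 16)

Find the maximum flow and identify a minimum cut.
Max flow = 10, Min cut edges: (0,1)

Maximum flow: 10
Minimum cut: (0,1)
Partition: S = [0], T = [1, 2, 3, 4, 5, 6, 7, 8]

Max-flow min-cut theorem verified: both equal 10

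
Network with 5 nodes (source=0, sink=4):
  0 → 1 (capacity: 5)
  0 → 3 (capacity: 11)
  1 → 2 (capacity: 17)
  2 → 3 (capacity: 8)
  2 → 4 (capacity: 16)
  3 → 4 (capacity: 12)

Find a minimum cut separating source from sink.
Min cut value = 16, edges: (0,1), (0,3)

Min cut value: 16
Partition: S = [0], T = [1, 2, 3, 4]
Cut edges: (0,1), (0,3)

By max-flow min-cut theorem, max flow = min cut = 16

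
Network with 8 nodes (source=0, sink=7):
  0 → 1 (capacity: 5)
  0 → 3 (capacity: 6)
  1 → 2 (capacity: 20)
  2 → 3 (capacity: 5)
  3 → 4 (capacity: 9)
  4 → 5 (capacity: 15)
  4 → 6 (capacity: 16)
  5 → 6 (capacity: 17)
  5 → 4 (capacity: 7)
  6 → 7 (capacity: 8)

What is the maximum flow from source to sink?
Maximum flow = 8

Max flow: 8

Flow assignment:
  0 → 1: 5/5
  0 → 3: 3/6
  1 → 2: 5/20
  2 → 3: 5/5
  3 → 4: 8/9
  4 → 6: 8/16
  6 → 7: 8/8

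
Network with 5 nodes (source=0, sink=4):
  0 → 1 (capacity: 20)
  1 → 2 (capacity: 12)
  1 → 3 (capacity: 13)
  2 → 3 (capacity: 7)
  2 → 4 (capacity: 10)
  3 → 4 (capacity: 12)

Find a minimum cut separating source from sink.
Min cut value = 20, edges: (0,1)

Min cut value: 20
Partition: S = [0], T = [1, 2, 3, 4]
Cut edges: (0,1)

By max-flow min-cut theorem, max flow = min cut = 20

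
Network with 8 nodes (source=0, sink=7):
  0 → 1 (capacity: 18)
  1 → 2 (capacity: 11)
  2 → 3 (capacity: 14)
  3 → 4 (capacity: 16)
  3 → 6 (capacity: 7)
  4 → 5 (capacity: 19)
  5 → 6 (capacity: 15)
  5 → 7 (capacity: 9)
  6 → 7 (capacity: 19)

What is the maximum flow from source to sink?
Maximum flow = 11

Max flow: 11

Flow assignment:
  0 → 1: 11/18
  1 → 2: 11/11
  2 → 3: 11/14
  3 → 4: 4/16
  3 → 6: 7/7
  4 → 5: 4/19
  5 → 7: 4/9
  6 → 7: 7/19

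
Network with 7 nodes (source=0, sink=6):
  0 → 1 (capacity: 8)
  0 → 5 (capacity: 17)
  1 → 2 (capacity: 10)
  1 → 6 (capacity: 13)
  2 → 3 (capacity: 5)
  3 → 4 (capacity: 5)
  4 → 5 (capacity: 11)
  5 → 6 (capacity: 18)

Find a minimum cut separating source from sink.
Min cut value = 25, edges: (0,1), (0,5)

Min cut value: 25
Partition: S = [0], T = [1, 2, 3, 4, 5, 6]
Cut edges: (0,1), (0,5)

By max-flow min-cut theorem, max flow = min cut = 25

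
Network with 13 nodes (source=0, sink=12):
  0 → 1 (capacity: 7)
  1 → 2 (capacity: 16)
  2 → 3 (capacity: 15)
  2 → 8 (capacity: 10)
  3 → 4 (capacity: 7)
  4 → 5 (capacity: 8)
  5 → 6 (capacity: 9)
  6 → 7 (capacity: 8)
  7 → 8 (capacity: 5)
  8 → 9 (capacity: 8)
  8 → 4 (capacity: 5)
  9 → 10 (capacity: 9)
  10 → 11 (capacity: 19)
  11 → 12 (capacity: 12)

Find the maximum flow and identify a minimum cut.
Max flow = 7, Min cut edges: (0,1)

Maximum flow: 7
Minimum cut: (0,1)
Partition: S = [0], T = [1, 2, 3, 4, 5, 6, 7, 8, 9, 10, 11, 12]

Max-flow min-cut theorem verified: both equal 7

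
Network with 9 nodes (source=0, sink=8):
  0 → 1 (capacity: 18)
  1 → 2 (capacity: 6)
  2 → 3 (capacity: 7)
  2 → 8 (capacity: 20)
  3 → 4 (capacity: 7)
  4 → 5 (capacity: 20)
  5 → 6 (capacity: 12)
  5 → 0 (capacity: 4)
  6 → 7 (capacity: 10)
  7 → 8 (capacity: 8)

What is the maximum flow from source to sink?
Maximum flow = 6

Max flow: 6

Flow assignment:
  0 → 1: 6/18
  1 → 2: 6/6
  2 → 8: 6/20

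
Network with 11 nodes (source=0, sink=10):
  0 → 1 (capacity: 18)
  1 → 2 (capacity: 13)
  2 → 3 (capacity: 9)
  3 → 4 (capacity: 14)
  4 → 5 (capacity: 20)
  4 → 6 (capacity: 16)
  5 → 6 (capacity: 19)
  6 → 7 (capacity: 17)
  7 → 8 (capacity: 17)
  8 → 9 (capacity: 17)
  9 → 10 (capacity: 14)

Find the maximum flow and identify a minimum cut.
Max flow = 9, Min cut edges: (2,3)

Maximum flow: 9
Minimum cut: (2,3)
Partition: S = [0, 1, 2], T = [3, 4, 5, 6, 7, 8, 9, 10]

Max-flow min-cut theorem verified: both equal 9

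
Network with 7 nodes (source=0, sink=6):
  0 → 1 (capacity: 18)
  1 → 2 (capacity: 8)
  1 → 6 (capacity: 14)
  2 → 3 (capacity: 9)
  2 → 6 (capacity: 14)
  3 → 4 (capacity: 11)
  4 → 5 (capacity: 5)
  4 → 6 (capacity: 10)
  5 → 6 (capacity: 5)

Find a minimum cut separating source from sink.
Min cut value = 18, edges: (0,1)

Min cut value: 18
Partition: S = [0], T = [1, 2, 3, 4, 5, 6]
Cut edges: (0,1)

By max-flow min-cut theorem, max flow = min cut = 18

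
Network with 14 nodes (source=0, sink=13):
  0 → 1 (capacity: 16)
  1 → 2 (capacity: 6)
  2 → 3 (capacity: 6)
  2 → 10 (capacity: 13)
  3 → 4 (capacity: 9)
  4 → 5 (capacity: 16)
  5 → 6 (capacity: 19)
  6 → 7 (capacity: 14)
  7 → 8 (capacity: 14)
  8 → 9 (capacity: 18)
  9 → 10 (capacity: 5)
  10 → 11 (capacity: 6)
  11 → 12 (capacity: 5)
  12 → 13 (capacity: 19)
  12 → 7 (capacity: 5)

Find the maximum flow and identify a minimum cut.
Max flow = 5, Min cut edges: (11,12)

Maximum flow: 5
Minimum cut: (11,12)
Partition: S = [0, 1, 2, 3, 4, 5, 6, 7, 8, 9, 10, 11], T = [12, 13]

Max-flow min-cut theorem verified: both equal 5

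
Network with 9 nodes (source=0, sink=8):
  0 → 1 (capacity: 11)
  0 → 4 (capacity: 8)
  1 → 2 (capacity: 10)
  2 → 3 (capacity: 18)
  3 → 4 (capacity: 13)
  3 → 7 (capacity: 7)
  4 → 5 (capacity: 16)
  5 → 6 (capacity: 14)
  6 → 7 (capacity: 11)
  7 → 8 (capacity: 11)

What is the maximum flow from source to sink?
Maximum flow = 11

Max flow: 11

Flow assignment:
  0 → 1: 10/11
  0 → 4: 1/8
  1 → 2: 10/10
  2 → 3: 10/18
  3 → 4: 3/13
  3 → 7: 7/7
  4 → 5: 4/16
  5 → 6: 4/14
  6 → 7: 4/11
  7 → 8: 11/11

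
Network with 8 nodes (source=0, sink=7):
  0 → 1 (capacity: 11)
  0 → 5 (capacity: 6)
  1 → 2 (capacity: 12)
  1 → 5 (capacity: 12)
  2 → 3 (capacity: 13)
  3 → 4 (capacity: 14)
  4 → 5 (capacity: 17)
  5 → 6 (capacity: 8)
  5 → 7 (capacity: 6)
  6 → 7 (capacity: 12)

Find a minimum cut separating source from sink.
Min cut value = 14, edges: (5,6), (5,7)

Min cut value: 14
Partition: S = [0, 1, 2, 3, 4, 5], T = [6, 7]
Cut edges: (5,6), (5,7)

By max-flow min-cut theorem, max flow = min cut = 14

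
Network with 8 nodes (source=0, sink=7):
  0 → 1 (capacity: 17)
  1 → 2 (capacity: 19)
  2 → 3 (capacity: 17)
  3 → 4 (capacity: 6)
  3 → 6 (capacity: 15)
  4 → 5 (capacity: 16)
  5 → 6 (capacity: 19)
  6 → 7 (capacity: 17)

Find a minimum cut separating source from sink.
Min cut value = 17, edges: (6,7)

Min cut value: 17
Partition: S = [0, 1, 2, 3, 4, 5, 6], T = [7]
Cut edges: (6,7)

By max-flow min-cut theorem, max flow = min cut = 17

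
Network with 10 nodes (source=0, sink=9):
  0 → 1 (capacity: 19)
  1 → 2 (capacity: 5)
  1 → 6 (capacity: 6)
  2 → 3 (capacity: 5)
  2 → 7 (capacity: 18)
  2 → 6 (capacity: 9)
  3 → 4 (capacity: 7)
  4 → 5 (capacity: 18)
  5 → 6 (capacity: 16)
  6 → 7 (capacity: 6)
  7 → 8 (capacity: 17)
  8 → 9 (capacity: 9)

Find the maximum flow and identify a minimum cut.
Max flow = 9, Min cut edges: (8,9)

Maximum flow: 9
Minimum cut: (8,9)
Partition: S = [0, 1, 2, 3, 4, 5, 6, 7, 8], T = [9]

Max-flow min-cut theorem verified: both equal 9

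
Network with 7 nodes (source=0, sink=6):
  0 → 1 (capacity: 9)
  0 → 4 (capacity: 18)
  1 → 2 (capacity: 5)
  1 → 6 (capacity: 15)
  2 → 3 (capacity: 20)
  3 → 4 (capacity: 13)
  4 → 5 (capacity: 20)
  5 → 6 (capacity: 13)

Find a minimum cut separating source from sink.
Min cut value = 22, edges: (0,1), (5,6)

Min cut value: 22
Partition: S = [0, 2, 3, 4, 5], T = [1, 6]
Cut edges: (0,1), (5,6)

By max-flow min-cut theorem, max flow = min cut = 22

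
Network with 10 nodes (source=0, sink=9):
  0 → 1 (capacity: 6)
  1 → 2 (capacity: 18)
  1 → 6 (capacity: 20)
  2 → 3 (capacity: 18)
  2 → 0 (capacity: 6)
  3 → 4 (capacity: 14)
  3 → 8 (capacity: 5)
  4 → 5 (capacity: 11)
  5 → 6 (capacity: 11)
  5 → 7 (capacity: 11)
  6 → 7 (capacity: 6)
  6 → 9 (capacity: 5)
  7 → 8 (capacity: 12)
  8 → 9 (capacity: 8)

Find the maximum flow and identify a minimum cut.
Max flow = 6, Min cut edges: (0,1)

Maximum flow: 6
Minimum cut: (0,1)
Partition: S = [0], T = [1, 2, 3, 4, 5, 6, 7, 8, 9]

Max-flow min-cut theorem verified: both equal 6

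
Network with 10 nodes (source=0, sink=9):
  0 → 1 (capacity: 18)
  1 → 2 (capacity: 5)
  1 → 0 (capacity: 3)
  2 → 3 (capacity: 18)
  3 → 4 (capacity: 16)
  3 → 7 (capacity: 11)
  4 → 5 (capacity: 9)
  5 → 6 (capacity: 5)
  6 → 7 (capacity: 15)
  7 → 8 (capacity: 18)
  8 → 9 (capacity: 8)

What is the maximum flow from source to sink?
Maximum flow = 5

Max flow: 5

Flow assignment:
  0 → 1: 5/18
  1 → 2: 5/5
  2 → 3: 5/18
  3 → 7: 5/11
  7 → 8: 5/18
  8 → 9: 5/8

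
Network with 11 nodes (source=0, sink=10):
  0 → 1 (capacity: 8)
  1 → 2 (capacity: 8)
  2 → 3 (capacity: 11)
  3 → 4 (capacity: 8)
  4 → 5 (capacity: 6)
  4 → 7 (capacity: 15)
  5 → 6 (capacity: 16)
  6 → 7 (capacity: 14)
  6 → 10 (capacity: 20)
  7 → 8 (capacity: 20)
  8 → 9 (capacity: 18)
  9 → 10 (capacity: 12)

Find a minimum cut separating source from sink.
Min cut value = 8, edges: (3,4)

Min cut value: 8
Partition: S = [0, 1, 2, 3], T = [4, 5, 6, 7, 8, 9, 10]
Cut edges: (3,4)

By max-flow min-cut theorem, max flow = min cut = 8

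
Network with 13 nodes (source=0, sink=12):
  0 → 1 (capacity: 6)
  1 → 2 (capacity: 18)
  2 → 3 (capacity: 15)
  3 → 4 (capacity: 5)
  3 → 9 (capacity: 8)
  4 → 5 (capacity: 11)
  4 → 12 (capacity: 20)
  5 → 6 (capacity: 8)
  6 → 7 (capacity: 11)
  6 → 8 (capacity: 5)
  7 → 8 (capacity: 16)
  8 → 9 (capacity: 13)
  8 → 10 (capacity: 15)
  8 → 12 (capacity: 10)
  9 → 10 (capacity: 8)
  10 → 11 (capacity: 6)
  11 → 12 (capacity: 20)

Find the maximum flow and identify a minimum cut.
Max flow = 6, Min cut edges: (0,1)

Maximum flow: 6
Minimum cut: (0,1)
Partition: S = [0], T = [1, 2, 3, 4, 5, 6, 7, 8, 9, 10, 11, 12]

Max-flow min-cut theorem verified: both equal 6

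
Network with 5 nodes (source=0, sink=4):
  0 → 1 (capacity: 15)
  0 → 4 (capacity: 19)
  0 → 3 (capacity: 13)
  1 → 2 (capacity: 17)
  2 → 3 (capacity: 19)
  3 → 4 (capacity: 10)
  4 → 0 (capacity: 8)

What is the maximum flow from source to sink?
Maximum flow = 29

Max flow: 29

Flow assignment:
  0 → 1: 10/15
  0 → 4: 19/19
  1 → 2: 10/17
  2 → 3: 10/19
  3 → 4: 10/10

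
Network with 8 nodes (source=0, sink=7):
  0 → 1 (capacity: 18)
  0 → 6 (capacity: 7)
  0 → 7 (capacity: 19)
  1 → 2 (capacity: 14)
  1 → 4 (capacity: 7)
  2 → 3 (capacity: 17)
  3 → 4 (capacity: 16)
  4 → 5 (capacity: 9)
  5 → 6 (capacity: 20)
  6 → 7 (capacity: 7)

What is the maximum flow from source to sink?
Maximum flow = 26

Max flow: 26

Flow assignment:
  0 → 1: 7/18
  0 → 7: 19/19
  1 → 2: 7/14
  2 → 3: 7/17
  3 → 4: 7/16
  4 → 5: 7/9
  5 → 6: 7/20
  6 → 7: 7/7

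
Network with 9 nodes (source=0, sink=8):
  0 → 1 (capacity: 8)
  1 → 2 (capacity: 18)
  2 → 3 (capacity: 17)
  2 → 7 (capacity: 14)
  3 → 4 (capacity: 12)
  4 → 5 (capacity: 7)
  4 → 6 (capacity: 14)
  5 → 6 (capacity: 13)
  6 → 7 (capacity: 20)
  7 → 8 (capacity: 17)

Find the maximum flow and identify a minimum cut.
Max flow = 8, Min cut edges: (0,1)

Maximum flow: 8
Minimum cut: (0,1)
Partition: S = [0], T = [1, 2, 3, 4, 5, 6, 7, 8]

Max-flow min-cut theorem verified: both equal 8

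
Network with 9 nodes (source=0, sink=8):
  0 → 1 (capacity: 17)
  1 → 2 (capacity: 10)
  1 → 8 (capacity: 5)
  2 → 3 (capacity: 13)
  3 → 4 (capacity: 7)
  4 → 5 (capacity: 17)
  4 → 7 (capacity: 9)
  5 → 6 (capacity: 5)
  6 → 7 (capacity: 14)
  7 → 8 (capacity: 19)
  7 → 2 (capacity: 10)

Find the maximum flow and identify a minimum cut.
Max flow = 12, Min cut edges: (1,8), (3,4)

Maximum flow: 12
Minimum cut: (1,8), (3,4)
Partition: S = [0, 1, 2, 3], T = [4, 5, 6, 7, 8]

Max-flow min-cut theorem verified: both equal 12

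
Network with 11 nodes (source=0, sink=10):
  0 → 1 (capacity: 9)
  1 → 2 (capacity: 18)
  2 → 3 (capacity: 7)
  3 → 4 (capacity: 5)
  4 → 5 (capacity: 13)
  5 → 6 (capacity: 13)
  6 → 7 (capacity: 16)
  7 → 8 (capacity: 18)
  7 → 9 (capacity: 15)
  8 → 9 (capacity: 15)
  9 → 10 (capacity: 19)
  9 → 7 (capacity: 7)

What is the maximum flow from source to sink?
Maximum flow = 5

Max flow: 5

Flow assignment:
  0 → 1: 5/9
  1 → 2: 5/18
  2 → 3: 5/7
  3 → 4: 5/5
  4 → 5: 5/13
  5 → 6: 5/13
  6 → 7: 5/16
  7 → 9: 5/15
  9 → 10: 5/19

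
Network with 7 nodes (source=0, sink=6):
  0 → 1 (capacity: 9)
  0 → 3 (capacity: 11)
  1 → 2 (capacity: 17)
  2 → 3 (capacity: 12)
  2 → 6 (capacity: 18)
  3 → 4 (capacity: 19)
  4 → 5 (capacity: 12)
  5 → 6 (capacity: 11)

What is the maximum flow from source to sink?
Maximum flow = 20

Max flow: 20

Flow assignment:
  0 → 1: 9/9
  0 → 3: 11/11
  1 → 2: 9/17
  2 → 6: 9/18
  3 → 4: 11/19
  4 → 5: 11/12
  5 → 6: 11/11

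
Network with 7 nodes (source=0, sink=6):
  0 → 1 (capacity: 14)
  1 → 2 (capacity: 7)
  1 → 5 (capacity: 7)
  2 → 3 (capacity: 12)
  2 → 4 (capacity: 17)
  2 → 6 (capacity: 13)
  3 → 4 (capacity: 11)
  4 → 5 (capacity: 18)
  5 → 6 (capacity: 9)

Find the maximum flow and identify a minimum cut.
Max flow = 14, Min cut edges: (1,2), (1,5)

Maximum flow: 14
Minimum cut: (1,2), (1,5)
Partition: S = [0, 1], T = [2, 3, 4, 5, 6]

Max-flow min-cut theorem verified: both equal 14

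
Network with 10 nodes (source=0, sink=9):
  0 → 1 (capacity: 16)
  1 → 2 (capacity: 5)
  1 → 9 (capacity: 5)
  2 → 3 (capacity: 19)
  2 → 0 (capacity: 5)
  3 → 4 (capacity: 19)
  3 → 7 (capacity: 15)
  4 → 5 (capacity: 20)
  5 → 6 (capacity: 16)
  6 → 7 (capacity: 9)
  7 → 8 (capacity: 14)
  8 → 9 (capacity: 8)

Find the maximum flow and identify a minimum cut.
Max flow = 10, Min cut edges: (1,2), (1,9)

Maximum flow: 10
Minimum cut: (1,2), (1,9)
Partition: S = [0, 1], T = [2, 3, 4, 5, 6, 7, 8, 9]

Max-flow min-cut theorem verified: both equal 10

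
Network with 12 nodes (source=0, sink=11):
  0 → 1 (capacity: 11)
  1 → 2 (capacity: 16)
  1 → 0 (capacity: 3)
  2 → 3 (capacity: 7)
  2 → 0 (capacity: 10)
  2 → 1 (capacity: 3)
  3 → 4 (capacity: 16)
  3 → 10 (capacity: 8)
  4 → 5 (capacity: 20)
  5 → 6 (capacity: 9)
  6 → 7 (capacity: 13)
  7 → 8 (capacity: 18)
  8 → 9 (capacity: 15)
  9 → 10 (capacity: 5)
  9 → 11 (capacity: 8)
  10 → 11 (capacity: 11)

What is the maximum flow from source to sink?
Maximum flow = 7

Max flow: 7

Flow assignment:
  0 → 1: 7/11
  1 → 2: 7/16
  2 → 3: 7/7
  3 → 10: 7/8
  10 → 11: 7/11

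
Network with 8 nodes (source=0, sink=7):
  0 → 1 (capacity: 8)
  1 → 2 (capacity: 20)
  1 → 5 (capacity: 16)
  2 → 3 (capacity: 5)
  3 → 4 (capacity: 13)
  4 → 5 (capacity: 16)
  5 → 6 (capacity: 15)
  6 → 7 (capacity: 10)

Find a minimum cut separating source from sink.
Min cut value = 8, edges: (0,1)

Min cut value: 8
Partition: S = [0], T = [1, 2, 3, 4, 5, 6, 7]
Cut edges: (0,1)

By max-flow min-cut theorem, max flow = min cut = 8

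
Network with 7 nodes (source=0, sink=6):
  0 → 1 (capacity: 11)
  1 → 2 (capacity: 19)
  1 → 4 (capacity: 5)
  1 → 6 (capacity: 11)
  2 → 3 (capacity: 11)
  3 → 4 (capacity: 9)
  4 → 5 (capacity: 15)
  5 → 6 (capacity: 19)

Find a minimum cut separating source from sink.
Min cut value = 11, edges: (0,1)

Min cut value: 11
Partition: S = [0], T = [1, 2, 3, 4, 5, 6]
Cut edges: (0,1)

By max-flow min-cut theorem, max flow = min cut = 11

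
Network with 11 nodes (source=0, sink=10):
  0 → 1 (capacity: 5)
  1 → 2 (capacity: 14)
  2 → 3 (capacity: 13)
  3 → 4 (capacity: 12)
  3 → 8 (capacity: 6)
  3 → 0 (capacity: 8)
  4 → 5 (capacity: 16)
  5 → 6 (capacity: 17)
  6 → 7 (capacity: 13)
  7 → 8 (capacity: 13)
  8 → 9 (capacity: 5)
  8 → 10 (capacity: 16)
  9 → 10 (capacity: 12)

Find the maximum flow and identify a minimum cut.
Max flow = 5, Min cut edges: (0,1)

Maximum flow: 5
Minimum cut: (0,1)
Partition: S = [0], T = [1, 2, 3, 4, 5, 6, 7, 8, 9, 10]

Max-flow min-cut theorem verified: both equal 5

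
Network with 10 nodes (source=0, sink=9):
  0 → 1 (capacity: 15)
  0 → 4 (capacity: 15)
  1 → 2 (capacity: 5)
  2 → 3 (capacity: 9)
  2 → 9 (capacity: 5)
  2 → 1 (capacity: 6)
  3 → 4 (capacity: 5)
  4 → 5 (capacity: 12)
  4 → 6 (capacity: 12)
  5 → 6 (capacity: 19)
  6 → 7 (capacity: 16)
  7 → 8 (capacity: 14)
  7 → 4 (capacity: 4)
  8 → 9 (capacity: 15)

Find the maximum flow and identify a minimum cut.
Max flow = 19, Min cut edges: (2,9), (7,8)

Maximum flow: 19
Minimum cut: (2,9), (7,8)
Partition: S = [0, 1, 2, 3, 4, 5, 6, 7], T = [8, 9]

Max-flow min-cut theorem verified: both equal 19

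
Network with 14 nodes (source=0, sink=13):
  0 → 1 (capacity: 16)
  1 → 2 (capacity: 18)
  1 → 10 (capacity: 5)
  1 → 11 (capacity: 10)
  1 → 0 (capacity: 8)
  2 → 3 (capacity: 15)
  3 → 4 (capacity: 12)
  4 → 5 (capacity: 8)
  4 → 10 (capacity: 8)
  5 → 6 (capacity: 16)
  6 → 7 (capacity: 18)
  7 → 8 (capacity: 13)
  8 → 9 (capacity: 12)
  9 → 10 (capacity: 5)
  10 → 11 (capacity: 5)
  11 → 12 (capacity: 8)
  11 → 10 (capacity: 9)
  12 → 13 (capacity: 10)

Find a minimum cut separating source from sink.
Min cut value = 8, edges: (11,12)

Min cut value: 8
Partition: S = [0, 1, 2, 3, 4, 5, 6, 7, 8, 9, 10, 11], T = [12, 13]
Cut edges: (11,12)

By max-flow min-cut theorem, max flow = min cut = 8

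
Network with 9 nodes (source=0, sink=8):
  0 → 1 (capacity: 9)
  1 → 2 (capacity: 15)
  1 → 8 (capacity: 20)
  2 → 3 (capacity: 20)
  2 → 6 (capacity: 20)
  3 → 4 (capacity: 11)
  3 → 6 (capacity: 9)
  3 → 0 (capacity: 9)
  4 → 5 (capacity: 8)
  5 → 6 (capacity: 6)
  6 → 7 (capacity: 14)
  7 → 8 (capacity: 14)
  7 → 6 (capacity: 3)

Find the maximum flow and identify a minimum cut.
Max flow = 9, Min cut edges: (0,1)

Maximum flow: 9
Minimum cut: (0,1)
Partition: S = [0], T = [1, 2, 3, 4, 5, 6, 7, 8]

Max-flow min-cut theorem verified: both equal 9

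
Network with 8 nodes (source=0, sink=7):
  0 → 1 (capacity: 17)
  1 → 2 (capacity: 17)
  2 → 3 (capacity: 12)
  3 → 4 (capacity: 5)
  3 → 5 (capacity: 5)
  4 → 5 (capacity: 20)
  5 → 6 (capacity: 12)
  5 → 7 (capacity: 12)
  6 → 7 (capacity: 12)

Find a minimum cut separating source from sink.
Min cut value = 10, edges: (3,4), (3,5)

Min cut value: 10
Partition: S = [0, 1, 2, 3], T = [4, 5, 6, 7]
Cut edges: (3,4), (3,5)

By max-flow min-cut theorem, max flow = min cut = 10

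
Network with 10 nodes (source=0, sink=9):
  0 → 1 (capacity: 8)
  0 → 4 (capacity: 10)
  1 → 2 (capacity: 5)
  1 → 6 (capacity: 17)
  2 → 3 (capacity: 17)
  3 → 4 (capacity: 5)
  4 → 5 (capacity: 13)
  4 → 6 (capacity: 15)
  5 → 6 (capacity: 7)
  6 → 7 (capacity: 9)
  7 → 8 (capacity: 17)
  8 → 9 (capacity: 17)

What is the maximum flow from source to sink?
Maximum flow = 9

Max flow: 9

Flow assignment:
  0 → 4: 9/10
  4 → 6: 9/15
  6 → 7: 9/9
  7 → 8: 9/17
  8 → 9: 9/17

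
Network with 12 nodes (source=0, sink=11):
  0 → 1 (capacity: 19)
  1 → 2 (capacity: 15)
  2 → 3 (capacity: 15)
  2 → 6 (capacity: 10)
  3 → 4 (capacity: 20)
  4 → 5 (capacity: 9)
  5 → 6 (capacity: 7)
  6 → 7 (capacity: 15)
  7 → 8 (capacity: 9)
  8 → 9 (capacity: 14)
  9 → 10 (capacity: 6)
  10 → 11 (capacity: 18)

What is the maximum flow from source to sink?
Maximum flow = 6

Max flow: 6

Flow assignment:
  0 → 1: 6/19
  1 → 2: 6/15
  2 → 3: 5/15
  2 → 6: 1/10
  3 → 4: 5/20
  4 → 5: 5/9
  5 → 6: 5/7
  6 → 7: 6/15
  7 → 8: 6/9
  8 → 9: 6/14
  9 → 10: 6/6
  10 → 11: 6/18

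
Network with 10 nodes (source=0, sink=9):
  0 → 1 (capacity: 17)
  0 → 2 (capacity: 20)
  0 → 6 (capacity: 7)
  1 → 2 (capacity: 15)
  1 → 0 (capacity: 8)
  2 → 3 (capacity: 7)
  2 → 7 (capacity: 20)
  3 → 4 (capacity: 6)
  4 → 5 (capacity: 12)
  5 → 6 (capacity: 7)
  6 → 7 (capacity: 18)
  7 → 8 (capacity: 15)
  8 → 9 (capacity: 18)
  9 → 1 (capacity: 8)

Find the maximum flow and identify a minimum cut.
Max flow = 15, Min cut edges: (7,8)

Maximum flow: 15
Minimum cut: (7,8)
Partition: S = [0, 1, 2, 3, 4, 5, 6, 7], T = [8, 9]

Max-flow min-cut theorem verified: both equal 15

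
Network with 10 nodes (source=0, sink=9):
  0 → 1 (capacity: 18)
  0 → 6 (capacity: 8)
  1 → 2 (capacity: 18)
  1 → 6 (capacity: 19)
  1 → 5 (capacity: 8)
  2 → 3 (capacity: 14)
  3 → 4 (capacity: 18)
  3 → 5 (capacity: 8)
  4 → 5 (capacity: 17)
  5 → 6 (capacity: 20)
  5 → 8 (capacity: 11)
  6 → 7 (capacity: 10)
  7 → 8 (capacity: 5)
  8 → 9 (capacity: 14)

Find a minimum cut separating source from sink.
Min cut value = 14, edges: (8,9)

Min cut value: 14
Partition: S = [0, 1, 2, 3, 4, 5, 6, 7, 8], T = [9]
Cut edges: (8,9)

By max-flow min-cut theorem, max flow = min cut = 14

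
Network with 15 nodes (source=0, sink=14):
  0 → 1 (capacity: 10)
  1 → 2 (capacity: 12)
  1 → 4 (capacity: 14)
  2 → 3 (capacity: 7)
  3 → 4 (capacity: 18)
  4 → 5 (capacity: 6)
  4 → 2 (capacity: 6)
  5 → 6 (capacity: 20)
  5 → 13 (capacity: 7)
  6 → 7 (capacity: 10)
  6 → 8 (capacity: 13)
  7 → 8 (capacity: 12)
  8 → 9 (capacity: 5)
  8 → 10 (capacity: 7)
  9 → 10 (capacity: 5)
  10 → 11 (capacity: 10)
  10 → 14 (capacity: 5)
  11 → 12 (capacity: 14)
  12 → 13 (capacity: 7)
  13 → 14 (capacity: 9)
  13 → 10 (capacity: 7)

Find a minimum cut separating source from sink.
Min cut value = 6, edges: (4,5)

Min cut value: 6
Partition: S = [0, 1, 2, 3, 4], T = [5, 6, 7, 8, 9, 10, 11, 12, 13, 14]
Cut edges: (4,5)

By max-flow min-cut theorem, max flow = min cut = 6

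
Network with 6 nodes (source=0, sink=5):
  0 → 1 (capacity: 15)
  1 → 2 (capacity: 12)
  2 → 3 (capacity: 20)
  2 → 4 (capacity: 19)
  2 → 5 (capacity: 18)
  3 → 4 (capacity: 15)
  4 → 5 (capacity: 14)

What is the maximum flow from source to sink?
Maximum flow = 12

Max flow: 12

Flow assignment:
  0 → 1: 12/15
  1 → 2: 12/12
  2 → 5: 12/18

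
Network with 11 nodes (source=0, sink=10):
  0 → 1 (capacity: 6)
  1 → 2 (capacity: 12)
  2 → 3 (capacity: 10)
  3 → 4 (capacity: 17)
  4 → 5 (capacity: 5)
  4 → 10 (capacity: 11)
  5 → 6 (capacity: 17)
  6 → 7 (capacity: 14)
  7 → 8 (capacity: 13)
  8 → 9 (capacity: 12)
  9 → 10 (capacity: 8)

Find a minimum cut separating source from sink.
Min cut value = 6, edges: (0,1)

Min cut value: 6
Partition: S = [0], T = [1, 2, 3, 4, 5, 6, 7, 8, 9, 10]
Cut edges: (0,1)

By max-flow min-cut theorem, max flow = min cut = 6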